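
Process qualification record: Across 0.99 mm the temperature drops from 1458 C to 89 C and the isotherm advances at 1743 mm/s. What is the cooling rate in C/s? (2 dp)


G = (1458-89)/0.99 = 1382.82828283 C/mm
CR = 1382.82828283 * 1743 = 2410269.7 C/s


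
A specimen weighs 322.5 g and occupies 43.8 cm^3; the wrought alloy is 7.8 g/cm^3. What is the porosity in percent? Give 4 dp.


rho_part = 322.5 / 43.8 = 7.3630137 g/cm^3
Porosity = (1 - 7.3630137/7.8)*100 = 5.6024 %


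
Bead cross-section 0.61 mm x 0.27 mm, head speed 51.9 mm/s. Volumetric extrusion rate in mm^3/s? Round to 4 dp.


Rate = 0.61 * 0.27 * 51.9 = 8.5479 mm^3/s


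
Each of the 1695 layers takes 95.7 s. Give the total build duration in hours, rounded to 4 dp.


t = 1695 * 95.7 / 3600 = 45.0588 hrs


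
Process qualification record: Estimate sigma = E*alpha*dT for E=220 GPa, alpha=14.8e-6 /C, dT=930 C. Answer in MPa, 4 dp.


sigma = 220*1000 * 14.8e-6 * 930 = 3028.08 MPa


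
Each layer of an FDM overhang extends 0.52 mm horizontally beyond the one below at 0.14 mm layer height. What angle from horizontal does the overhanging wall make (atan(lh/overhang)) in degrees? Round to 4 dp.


angle = atan(0.14/0.52) = 15.0685 degrees


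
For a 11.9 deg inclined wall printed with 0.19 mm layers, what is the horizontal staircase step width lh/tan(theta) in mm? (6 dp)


step = 0.19 / tan(11.9) = 0.901615 mm


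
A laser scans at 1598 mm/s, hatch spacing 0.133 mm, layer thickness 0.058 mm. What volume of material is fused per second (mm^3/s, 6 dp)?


Rate = 1598 * 0.133 * 0.058 = 12.326972 mm^3/s


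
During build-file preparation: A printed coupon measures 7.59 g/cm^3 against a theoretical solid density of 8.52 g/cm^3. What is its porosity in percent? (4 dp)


Porosity = (1-7.59/8.52)*100 = 10.9155 %


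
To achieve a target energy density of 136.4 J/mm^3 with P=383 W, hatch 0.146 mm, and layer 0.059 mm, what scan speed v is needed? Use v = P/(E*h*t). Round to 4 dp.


v = 383 / (136.4*0.146*0.059) = 325.9714 mm/s


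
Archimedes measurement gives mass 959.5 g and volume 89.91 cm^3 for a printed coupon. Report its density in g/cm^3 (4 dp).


rho = 959.5 / 89.91 = 10.6718 g/cm^3


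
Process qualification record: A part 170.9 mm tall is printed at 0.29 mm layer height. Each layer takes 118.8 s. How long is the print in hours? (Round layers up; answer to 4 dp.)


Layers = ceil(170.9/0.29) = 590
t = 590 * 118.8 / 3600 = 19.47 hrs


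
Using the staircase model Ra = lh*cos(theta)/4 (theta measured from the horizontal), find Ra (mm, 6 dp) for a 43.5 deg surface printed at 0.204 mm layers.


Ra = 0.204 * cos(43.5) / 4 = 0.036994 mm


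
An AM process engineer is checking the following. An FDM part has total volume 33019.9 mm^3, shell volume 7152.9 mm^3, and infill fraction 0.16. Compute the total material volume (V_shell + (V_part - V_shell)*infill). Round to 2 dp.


V_infill = (33019.9 - 7152.9) * 0.16 = 4138.72
V_total = 7152.9 + 4138.72 = 11291.62 mm^3


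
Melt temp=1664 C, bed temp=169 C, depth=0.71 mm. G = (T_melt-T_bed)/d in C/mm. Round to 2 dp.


G = (1664-169)/0.71 = 2105.63 C/mm


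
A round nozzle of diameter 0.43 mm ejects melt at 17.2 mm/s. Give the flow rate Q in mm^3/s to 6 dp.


A = pi*(0.43/2)^2 = 0.14522012 mm^2
Q = 0.14522012 * 17.2 = 2.497786 mm^3/s


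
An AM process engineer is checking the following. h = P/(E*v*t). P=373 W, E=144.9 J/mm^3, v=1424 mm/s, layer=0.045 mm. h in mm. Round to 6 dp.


h = 373 / (144.9*1424*0.045) = 0.040171 mm


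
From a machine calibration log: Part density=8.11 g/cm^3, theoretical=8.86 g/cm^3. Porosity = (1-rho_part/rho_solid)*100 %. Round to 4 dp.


Porosity = (1-8.11/8.86)*100 = 8.465 %


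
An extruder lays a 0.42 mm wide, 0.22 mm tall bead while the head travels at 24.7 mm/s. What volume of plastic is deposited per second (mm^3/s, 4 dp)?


Rate = 0.42 * 0.22 * 24.7 = 2.2823 mm^3/s


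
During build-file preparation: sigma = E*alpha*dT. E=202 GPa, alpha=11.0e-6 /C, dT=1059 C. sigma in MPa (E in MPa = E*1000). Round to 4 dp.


sigma = 202*1000 * 11.0e-6 * 1059 = 2353.098 MPa


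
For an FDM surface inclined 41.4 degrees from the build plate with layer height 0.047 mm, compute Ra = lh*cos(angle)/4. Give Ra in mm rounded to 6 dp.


Ra = 0.047 * cos(41.4) / 4 = 0.008814 mm


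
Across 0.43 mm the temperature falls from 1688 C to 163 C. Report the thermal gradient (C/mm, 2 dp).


G = (1688-163)/0.43 = 3546.51 C/mm


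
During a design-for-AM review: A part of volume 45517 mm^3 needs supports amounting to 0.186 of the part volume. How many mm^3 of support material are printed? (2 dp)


V_support = 45517 * 0.186 = 8466.16 mm^3


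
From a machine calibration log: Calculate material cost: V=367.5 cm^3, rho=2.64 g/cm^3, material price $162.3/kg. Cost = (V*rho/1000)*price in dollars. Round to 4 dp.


Mass = 367.5*2.64/1000 = 0.9702 kg
Cost = 0.9702 * 162.3 = 157.4635 $


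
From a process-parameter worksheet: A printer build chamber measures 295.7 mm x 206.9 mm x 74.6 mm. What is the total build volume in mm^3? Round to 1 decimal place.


V = 295.7 * 206.9 * 74.6 = 4564052.6 mm^3


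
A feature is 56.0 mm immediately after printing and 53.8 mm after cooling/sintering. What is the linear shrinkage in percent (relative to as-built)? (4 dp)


Shrinkage = ((56.0-53.8)/56.0)*100 = 3.9286 %


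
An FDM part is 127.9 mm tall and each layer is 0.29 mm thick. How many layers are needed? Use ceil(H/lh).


Layers = ceil(127.9/0.29) = 442


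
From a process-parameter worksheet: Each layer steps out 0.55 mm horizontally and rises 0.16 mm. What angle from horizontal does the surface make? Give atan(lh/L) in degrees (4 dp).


angle = atan(0.16/0.55) = 16.2202 degrees


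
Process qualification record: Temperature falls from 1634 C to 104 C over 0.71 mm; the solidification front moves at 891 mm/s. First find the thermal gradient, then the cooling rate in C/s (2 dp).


G = (1634-104)/0.71 = 2154.92957746 C/mm
CR = 2154.92957746 * 891 = 1920042.25 C/s


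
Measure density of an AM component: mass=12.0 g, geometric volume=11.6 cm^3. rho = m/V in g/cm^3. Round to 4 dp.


rho = 12.0 / 11.6 = 1.0345 g/cm^3


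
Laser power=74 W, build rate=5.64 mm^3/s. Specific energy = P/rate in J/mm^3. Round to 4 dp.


SE = 74 / 5.64 = 13.1206 J/mm^3


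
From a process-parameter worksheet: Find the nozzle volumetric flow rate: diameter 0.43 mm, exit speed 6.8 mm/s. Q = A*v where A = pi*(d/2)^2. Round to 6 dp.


A = pi*(0.43/2)^2 = 0.14522012 mm^2
Q = 0.14522012 * 6.8 = 0.987497 mm^3/s


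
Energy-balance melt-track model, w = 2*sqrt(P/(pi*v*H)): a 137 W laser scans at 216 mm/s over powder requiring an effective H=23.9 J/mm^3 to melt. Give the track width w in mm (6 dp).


w = 2*sqrt(137/(pi*216*23.9)) = 0.183819 mm


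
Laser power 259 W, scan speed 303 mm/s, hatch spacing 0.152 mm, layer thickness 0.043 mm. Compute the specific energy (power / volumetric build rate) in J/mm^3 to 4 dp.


Build rate = 303 * 0.152 * 0.043 = 1.980408 mm^3/s
SE = 259 / 1.980408 = 130.7811 J/mm^3


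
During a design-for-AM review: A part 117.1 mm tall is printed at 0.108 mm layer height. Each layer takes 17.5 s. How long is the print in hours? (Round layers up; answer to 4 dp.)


Layers = ceil(117.1/0.108) = 1085
t = 1085 * 17.5 / 3600 = 5.2743 hrs


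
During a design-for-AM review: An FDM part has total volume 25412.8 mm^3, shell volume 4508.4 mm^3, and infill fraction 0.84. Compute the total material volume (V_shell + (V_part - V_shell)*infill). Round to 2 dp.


V_infill = (25412.8 - 4508.4) * 0.84 = 17559.7
V_total = 4508.4 + 17559.7 = 22068.1 mm^3


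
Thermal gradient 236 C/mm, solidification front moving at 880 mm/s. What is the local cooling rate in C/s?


CR = 236 * 880 = 207680 C/s


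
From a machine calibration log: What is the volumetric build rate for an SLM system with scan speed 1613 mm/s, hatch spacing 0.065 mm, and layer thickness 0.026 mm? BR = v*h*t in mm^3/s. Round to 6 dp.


Rate = 1613 * 0.065 * 0.026 = 2.72597 mm^3/s


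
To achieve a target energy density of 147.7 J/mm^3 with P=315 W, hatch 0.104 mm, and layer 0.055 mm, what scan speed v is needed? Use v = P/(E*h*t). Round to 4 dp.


v = 315 / (147.7*0.104*0.055) = 372.8499 mm/s


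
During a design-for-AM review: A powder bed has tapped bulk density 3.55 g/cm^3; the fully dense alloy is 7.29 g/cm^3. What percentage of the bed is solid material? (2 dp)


Packing = (3.55/7.29)*100 = 48.7 %


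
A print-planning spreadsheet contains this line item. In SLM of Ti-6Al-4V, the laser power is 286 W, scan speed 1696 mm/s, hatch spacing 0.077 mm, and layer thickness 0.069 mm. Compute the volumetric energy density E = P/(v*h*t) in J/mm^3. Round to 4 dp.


E = 286 / (1696*0.077*0.069) = 31.7395 J/mm^3


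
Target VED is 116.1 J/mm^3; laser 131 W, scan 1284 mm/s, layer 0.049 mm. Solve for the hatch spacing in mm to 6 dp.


h = 131 / (116.1*1284*0.049) = 0.017934 mm


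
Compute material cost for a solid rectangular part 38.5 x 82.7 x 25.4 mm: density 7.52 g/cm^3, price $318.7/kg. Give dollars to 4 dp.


V = 38.5 * 82.7 * 25.4 = 80872.33 mm^3 = 80.87233 cm^3
Mass = 80.87233 * 7.52 / 1000 = 0.60815992 kg
Cost = 0.60815992 * 318.7 = 193.8206 $


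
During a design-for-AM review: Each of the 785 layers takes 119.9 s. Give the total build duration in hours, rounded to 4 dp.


t = 785 * 119.9 / 3600 = 26.1449 hrs


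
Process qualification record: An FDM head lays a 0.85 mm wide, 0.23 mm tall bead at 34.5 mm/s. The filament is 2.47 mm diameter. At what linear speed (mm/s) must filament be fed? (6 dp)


Q = 0.85 * 0.23 * 34.5 = 6.74475 mm^3/s
A_fil = pi*(2.47/2)^2 = 4.79163566 mm^2
v_feed = 6.74475 / 4.79163566 = 1.407609 mm/s


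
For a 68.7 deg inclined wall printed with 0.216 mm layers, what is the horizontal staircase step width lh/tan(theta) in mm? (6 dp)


step = 0.216 / tan(68.7) = 0.084215 mm


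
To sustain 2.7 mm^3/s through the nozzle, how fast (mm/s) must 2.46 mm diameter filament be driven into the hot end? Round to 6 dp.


A = pi*(2.46/2)^2 = 4.752916
v = 2.7 / 4.752916 = 0.568072 mm/s


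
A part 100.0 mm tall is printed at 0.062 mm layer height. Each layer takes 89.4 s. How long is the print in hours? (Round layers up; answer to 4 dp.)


Layers = ceil(100.0/0.062) = 1613
t = 1613 * 89.4 / 3600 = 40.0562 hrs


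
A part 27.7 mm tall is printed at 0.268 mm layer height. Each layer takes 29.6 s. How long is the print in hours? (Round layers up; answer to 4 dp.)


Layers = ceil(27.7/0.268) = 104
t = 104 * 29.6 / 3600 = 0.8551 hrs


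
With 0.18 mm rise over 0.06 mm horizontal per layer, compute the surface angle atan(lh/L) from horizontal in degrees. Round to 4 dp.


angle = atan(0.18/0.06) = 71.5651 degrees


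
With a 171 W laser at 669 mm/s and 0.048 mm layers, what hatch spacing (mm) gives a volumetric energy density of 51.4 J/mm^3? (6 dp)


h = 171 / (51.4*669*0.048) = 0.103601 mm


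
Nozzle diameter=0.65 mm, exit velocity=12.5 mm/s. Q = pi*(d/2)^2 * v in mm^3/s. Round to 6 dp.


A = pi*(0.65/2)^2 = 0.33183072 mm^2
Q = 0.33183072 * 12.5 = 4.147884 mm^3/s


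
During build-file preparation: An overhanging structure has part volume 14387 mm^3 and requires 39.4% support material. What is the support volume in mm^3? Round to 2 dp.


V_support = 14387 * 0.394 = 5668.48 mm^3


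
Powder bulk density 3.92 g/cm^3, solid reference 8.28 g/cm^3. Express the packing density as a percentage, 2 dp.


Packing = (3.92/8.28)*100 = 47.34 %


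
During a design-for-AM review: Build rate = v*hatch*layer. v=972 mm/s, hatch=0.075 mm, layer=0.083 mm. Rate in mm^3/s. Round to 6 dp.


Rate = 972 * 0.075 * 0.083 = 6.0507 mm^3/s


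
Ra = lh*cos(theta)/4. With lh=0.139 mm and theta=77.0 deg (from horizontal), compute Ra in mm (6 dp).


Ra = 0.139 * cos(77.0) / 4 = 0.007817 mm


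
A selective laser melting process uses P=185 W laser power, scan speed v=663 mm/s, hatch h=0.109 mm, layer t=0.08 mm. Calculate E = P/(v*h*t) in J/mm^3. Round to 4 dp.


E = 185 / (663*0.109*0.08) = 31.9994 J/mm^3


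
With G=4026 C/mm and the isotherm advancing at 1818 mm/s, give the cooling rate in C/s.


CR = 4026 * 1818 = 7319268 C/s


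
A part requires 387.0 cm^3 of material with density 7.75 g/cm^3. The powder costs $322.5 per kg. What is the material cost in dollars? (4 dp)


Mass = 387.0*7.75/1000 = 2.99925 kg
Cost = 2.99925 * 322.5 = 967.2581 $


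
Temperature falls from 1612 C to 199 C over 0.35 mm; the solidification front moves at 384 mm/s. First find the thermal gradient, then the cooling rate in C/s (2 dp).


G = (1612-199)/0.35 = 4037.14285714 C/mm
CR = 4037.14285714 * 384 = 1550262.86 C/s


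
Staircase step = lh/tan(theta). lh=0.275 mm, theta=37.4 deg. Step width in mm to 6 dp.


step = 0.275 / tan(37.4) = 0.359685 mm


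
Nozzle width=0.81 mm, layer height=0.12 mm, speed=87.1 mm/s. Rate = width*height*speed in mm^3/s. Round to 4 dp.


Rate = 0.81 * 0.12 * 87.1 = 8.4661 mm^3/s


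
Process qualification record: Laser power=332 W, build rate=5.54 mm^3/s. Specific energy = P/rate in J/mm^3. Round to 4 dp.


SE = 332 / 5.54 = 59.9278 J/mm^3


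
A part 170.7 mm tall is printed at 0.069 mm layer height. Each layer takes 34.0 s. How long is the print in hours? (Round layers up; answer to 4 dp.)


Layers = ceil(170.7/0.069) = 2474
t = 2474 * 34.0 / 3600 = 23.3656 hrs


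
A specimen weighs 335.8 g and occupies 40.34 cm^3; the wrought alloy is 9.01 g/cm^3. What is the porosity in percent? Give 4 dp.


rho_part = 335.8 / 40.34 = 8.32424393 g/cm^3
Porosity = (1 - 8.32424393/9.01)*100 = 7.6111 %


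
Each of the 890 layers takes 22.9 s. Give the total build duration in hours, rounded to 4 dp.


t = 890 * 22.9 / 3600 = 5.6614 hrs


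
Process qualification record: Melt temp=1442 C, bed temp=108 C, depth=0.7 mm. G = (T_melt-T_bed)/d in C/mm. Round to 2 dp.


G = (1442-108)/0.7 = 1905.71 C/mm


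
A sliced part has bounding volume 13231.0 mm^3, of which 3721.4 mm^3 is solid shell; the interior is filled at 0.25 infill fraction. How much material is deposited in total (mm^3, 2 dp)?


V_infill = (13231.0 - 3721.4) * 0.25 = 2377.4
V_total = 3721.4 + 2377.4 = 6098.8 mm^3


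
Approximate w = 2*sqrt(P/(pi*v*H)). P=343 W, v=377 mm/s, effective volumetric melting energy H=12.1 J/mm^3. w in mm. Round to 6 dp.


w = 2*sqrt(343/(pi*377*12.1)) = 0.309413 mm


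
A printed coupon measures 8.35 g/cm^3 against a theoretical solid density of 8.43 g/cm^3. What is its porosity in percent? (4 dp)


Porosity = (1-8.35/8.43)*100 = 0.949 %


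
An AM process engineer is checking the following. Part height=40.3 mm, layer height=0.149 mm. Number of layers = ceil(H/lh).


Layers = ceil(40.3/0.149) = 271


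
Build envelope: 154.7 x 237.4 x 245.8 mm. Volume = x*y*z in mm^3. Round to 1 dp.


V = 154.7 * 237.4 * 245.8 = 9027196.7 mm^3


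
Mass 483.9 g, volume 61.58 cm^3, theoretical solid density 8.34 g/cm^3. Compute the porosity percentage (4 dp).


rho_part = 483.9 / 61.58 = 7.8580708 g/cm^3
Porosity = (1 - 7.8580708/8.34)*100 = 5.7785 %


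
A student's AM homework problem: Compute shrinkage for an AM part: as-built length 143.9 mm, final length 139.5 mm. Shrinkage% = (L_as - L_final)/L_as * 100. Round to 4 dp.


Shrinkage = ((143.9-139.5)/143.9)*100 = 3.0577 %


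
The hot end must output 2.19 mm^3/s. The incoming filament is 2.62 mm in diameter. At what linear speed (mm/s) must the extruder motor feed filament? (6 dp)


A = pi*(2.62/2)^2 = 5.391287
v = 2.19 / 5.391287 = 0.406211 mm/s


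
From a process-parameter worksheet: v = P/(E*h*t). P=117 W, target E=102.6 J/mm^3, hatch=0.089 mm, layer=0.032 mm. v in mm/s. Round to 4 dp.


v = 117 / (102.6*0.089*0.032) = 400.4041 mm/s


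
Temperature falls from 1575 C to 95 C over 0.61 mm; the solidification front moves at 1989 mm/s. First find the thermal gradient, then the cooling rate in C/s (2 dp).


G = (1575-95)/0.61 = 2426.2295082 C/mm
CR = 2426.2295082 * 1989 = 4825770.49 C/s


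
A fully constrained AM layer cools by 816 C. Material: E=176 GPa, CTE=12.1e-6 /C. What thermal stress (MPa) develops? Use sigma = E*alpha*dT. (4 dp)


sigma = 176*1000 * 12.1e-6 * 816 = 1737.7536 MPa


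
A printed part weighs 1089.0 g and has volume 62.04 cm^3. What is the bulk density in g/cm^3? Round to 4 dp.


rho = 1089.0 / 62.04 = 17.5532 g/cm^3


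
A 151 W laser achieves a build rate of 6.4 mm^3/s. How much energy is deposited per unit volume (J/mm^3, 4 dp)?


SE = 151 / 6.4 = 23.5938 J/mm^3


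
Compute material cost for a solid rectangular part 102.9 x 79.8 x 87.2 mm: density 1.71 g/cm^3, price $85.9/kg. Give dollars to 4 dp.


V = 102.9 * 79.8 * 87.2 = 716035.824 mm^3 = 716.035824 cm^3
Mass = 716.035824 * 1.71 / 1000 = 1.22442126 kg
Cost = 1.22442126 * 85.9 = 105.1778 $


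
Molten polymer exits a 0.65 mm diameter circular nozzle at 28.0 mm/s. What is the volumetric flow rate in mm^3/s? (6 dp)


A = pi*(0.65/2)^2 = 0.33183072 mm^2
Q = 0.33183072 * 28.0 = 9.29126 mm^3/s


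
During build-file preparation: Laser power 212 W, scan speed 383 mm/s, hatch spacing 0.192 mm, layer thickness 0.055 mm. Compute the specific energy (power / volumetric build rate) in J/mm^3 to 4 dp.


Build rate = 383 * 0.192 * 0.055 = 4.04448 mm^3/s
SE = 212 / 4.04448 = 52.4171 J/mm^3


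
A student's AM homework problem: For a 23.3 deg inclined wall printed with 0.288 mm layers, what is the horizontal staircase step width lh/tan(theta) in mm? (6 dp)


step = 0.288 / tan(23.3) = 0.668729 mm


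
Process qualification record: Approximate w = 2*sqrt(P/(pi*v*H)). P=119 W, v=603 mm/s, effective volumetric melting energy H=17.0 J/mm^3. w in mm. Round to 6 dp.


w = 2*sqrt(119/(pi*603*17.0)) = 0.121575 mm


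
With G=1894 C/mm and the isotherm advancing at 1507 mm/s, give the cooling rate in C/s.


CR = 1894 * 1507 = 2854258 C/s


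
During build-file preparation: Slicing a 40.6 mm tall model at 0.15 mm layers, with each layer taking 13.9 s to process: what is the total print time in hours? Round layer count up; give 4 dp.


Layers = ceil(40.6/0.15) = 271
t = 271 * 13.9 / 3600 = 1.0464 hrs


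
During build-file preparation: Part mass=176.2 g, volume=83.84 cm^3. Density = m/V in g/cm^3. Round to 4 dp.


rho = 176.2 / 83.84 = 2.1016 g/cm^3


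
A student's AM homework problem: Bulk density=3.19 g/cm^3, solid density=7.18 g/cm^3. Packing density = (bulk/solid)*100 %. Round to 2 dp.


Packing = (3.19/7.18)*100 = 44.43 %


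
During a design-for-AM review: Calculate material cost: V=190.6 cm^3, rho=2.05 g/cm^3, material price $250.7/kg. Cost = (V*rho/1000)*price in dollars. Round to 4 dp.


Mass = 190.6*2.05/1000 = 0.39073 kg
Cost = 0.39073 * 250.7 = 97.956 $


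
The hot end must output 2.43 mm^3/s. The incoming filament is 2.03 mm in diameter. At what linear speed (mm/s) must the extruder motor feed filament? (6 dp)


A = pi*(2.03/2)^2 = 3.236547
v = 2.43 / 3.236547 = 0.7508 mm/s


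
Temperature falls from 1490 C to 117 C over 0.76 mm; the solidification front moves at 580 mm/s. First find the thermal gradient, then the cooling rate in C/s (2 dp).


G = (1490-117)/0.76 = 1806.57894737 C/mm
CR = 1806.57894737 * 580 = 1047815.79 C/s


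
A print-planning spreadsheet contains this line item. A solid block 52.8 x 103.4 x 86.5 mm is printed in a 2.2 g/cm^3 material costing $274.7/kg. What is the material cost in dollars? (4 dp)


V = 52.8 * 103.4 * 86.5 = 472248.48 mm^3 = 472.24848 cm^3
Mass = 472.24848 * 2.2 / 1000 = 1.03894666 kg
Cost = 1.03894666 * 274.7 = 285.3986 $


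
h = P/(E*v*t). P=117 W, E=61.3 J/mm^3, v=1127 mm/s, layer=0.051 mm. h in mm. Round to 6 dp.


h = 117 / (61.3*1127*0.051) = 0.033207 mm


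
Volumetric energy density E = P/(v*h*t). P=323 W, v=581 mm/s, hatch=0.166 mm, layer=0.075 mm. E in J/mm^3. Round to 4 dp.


E = 323 / (581*0.166*0.075) = 44.6537 J/mm^3


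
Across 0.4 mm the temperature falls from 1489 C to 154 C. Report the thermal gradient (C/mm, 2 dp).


G = (1489-154)/0.4 = 3337.5 C/mm


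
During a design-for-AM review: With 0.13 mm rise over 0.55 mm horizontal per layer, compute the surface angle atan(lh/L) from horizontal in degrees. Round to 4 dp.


angle = atan(0.13/0.55) = 13.2986 degrees


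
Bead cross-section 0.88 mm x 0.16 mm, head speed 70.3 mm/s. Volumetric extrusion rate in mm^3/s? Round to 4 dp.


Rate = 0.88 * 0.16 * 70.3 = 9.8982 mm^3/s


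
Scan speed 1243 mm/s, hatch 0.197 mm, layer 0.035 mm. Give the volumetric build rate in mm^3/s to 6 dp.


Rate = 1243 * 0.197 * 0.035 = 8.570485 mm^3/s


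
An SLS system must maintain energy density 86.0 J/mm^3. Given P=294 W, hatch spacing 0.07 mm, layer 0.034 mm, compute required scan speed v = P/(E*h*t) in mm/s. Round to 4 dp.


v = 294 / (86.0*0.07*0.034) = 1436.3885 mm/s


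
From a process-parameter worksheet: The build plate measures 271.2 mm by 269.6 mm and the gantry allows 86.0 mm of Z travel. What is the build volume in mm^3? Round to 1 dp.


V = 271.2 * 269.6 * 86.0 = 6287934.7 mm^3


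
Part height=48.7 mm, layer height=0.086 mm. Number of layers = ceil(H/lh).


Layers = ceil(48.7/0.086) = 567


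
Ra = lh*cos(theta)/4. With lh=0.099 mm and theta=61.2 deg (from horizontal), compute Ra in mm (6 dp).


Ra = 0.099 * cos(61.2) / 4 = 0.011923 mm


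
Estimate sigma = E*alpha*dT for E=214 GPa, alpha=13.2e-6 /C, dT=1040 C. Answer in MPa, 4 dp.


sigma = 214*1000 * 13.2e-6 * 1040 = 2937.792 MPa


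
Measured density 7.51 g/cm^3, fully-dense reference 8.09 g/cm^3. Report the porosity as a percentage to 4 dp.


Porosity = (1-7.51/8.09)*100 = 7.1693 %


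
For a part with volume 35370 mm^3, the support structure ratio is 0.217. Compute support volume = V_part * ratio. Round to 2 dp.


V_support = 35370 * 0.217 = 7675.29 mm^3


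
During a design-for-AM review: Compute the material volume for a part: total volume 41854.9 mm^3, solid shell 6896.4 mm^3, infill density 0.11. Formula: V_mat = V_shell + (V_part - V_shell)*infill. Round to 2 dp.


V_infill = (41854.9 - 6896.4) * 0.11 = 3845.44
V_total = 6896.4 + 3845.44 = 10741.84 mm^3


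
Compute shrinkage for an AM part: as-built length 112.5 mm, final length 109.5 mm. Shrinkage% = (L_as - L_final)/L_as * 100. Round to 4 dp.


Shrinkage = ((112.5-109.5)/112.5)*100 = 2.6667 %


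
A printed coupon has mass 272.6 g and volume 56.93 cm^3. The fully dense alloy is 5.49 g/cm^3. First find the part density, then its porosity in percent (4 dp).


rho_part = 272.6 / 56.93 = 4.78833655 g/cm^3
Porosity = (1 - 4.78833655/5.49)*100 = 12.7808 %


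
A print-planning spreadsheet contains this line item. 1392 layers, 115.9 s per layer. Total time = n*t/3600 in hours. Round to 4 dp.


t = 1392 * 115.9 / 3600 = 44.8147 hrs


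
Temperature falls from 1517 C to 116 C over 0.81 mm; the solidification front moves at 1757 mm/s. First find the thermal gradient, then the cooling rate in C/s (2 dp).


G = (1517-116)/0.81 = 1729.62962963 C/mm
CR = 1729.62962963 * 1757 = 3038959.26 C/s


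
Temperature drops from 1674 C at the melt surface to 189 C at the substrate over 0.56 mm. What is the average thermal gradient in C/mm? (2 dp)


G = (1674-189)/0.56 = 2651.79 C/mm


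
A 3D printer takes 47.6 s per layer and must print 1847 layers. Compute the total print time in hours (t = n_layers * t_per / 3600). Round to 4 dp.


t = 1847 * 47.6 / 3600 = 24.4214 hrs


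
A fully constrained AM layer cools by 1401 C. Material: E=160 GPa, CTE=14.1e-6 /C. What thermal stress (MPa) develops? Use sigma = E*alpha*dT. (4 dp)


sigma = 160*1000 * 14.1e-6 * 1401 = 3160.656 MPa


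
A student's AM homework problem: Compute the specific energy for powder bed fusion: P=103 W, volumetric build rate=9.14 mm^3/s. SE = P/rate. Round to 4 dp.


SE = 103 / 9.14 = 11.2691 J/mm^3


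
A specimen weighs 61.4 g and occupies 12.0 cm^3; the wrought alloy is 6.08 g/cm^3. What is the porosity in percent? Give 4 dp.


rho_part = 61.4 / 12.0 = 5.11666667 g/cm^3
Porosity = (1 - 5.11666667/6.08)*100 = 15.8443 %


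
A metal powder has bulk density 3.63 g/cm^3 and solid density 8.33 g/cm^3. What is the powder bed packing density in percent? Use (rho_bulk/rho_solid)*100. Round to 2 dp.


Packing = (3.63/8.33)*100 = 43.58 %


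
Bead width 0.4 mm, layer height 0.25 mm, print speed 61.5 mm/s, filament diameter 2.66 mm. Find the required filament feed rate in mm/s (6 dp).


Q = 0.4 * 0.25 * 61.5 = 6.15 mm^3/s
A_fil = pi*(2.66/2)^2 = 5.55716324 mm^2
v_feed = 6.15 / 5.55716324 = 1.10668 mm/s


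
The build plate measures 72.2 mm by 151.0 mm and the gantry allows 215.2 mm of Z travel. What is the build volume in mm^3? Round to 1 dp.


V = 72.2 * 151.0 * 215.2 = 2346153.4 mm^3


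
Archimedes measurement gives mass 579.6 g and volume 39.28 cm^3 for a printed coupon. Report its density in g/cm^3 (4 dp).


rho = 579.6 / 39.28 = 14.7556 g/cm^3


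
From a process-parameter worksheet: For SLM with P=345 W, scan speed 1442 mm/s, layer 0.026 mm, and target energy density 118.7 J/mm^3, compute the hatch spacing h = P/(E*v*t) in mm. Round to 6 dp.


h = 345 / (118.7*1442*0.026) = 0.077523 mm


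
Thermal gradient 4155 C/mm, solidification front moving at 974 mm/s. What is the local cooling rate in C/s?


CR = 4155 * 974 = 4046970 C/s


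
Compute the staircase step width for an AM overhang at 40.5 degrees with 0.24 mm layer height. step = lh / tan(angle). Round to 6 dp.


step = 0.24 / tan(40.5) = 0.281004 mm


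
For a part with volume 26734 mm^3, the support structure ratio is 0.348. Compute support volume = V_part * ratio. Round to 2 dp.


V_support = 26734 * 0.348 = 9303.43 mm^3


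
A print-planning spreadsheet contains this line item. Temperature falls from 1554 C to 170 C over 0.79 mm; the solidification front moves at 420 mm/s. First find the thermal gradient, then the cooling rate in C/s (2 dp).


G = (1554-170)/0.79 = 1751.89873418 C/mm
CR = 1751.89873418 * 420 = 735797.47 C/s


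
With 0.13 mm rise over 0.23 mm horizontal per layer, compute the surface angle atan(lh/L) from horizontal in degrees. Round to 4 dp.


angle = atan(0.13/0.23) = 29.4759 degrees


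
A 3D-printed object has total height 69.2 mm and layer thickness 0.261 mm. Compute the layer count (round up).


Layers = ceil(69.2/0.261) = 266


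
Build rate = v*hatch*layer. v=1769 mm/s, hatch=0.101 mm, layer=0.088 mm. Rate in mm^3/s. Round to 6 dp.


Rate = 1769 * 0.101 * 0.088 = 15.722872 mm^3/s


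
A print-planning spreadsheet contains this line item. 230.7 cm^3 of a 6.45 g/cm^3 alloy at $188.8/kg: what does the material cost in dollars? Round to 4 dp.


Mass = 230.7*6.45/1000 = 1.488015 kg
Cost = 1.488015 * 188.8 = 280.9372 $


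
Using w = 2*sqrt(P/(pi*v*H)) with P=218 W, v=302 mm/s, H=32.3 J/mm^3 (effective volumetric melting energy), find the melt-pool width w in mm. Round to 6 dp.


w = 2*sqrt(218/(pi*302*32.3)) = 0.168686 mm


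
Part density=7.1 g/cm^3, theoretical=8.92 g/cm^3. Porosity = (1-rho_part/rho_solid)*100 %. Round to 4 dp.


Porosity = (1-7.1/8.92)*100 = 20.4036 %


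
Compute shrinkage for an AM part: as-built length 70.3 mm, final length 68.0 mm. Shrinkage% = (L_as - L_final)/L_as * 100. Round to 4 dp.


Shrinkage = ((70.3-68.0)/70.3)*100 = 3.2717 %


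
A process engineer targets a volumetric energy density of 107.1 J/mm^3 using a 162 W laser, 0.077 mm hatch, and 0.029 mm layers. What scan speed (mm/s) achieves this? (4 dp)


v = 162 / (107.1*0.077*0.029) = 677.3869 mm/s


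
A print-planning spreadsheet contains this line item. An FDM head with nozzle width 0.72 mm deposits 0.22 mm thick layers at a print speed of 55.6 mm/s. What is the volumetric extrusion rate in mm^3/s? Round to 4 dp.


Rate = 0.72 * 0.22 * 55.6 = 8.807 mm^3/s


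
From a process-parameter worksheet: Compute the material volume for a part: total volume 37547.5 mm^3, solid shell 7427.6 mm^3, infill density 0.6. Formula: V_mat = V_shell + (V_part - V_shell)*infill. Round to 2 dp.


V_infill = (37547.5 - 7427.6) * 0.6 = 18071.94
V_total = 7427.6 + 18071.94 = 25499.54 mm^3


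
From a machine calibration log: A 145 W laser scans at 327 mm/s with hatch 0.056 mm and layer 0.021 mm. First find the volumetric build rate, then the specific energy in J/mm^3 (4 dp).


Build rate = 327 * 0.056 * 0.021 = 0.384552 mm^3/s
SE = 145 / 0.384552 = 377.0621 J/mm^3


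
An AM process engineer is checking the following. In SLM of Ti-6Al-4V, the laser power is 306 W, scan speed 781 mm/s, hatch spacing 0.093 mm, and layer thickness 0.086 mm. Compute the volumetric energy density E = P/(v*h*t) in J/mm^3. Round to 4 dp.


E = 306 / (781*0.093*0.086) = 48.9879 J/mm^3


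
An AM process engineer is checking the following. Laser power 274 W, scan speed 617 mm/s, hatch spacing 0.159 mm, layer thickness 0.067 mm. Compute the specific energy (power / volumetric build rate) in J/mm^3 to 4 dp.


Build rate = 617 * 0.159 * 0.067 = 6.572901 mm^3/s
SE = 274 / 6.572901 = 41.6863 J/mm^3


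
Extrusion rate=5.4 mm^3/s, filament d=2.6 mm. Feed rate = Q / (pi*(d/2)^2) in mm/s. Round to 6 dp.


A = pi*(2.6/2)^2 = 5.309292
v = 5.4 / 5.309292 = 1.017085 mm/s


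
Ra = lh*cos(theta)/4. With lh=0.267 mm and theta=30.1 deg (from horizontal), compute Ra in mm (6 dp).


Ra = 0.267 * cos(30.1) / 4 = 0.057749 mm


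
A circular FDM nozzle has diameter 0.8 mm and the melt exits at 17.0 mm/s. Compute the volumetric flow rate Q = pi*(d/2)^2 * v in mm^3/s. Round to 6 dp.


A = pi*(0.8/2)^2 = 0.50265482 mm^2
Q = 0.50265482 * 17.0 = 8.545132 mm^3/s


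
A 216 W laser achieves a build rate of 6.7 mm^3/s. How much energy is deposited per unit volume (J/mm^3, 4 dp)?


SE = 216 / 6.7 = 32.2388 J/mm^3


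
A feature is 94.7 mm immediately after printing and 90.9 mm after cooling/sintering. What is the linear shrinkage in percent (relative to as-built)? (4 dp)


Shrinkage = ((94.7-90.9)/94.7)*100 = 4.0127 %


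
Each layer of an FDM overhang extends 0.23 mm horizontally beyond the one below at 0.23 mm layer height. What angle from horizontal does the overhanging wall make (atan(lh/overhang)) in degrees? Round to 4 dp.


angle = atan(0.23/0.23) = 45.0 degrees


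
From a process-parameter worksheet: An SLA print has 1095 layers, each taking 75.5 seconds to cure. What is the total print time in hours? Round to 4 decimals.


t = 1095 * 75.5 / 3600 = 22.9646 hrs


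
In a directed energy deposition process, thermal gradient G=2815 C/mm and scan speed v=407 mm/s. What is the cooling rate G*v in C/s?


CR = 2815 * 407 = 1145705 C/s


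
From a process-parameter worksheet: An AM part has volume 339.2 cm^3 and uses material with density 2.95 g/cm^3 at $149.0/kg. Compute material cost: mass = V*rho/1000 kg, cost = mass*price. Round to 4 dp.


Mass = 339.2*2.95/1000 = 1.00064 kg
Cost = 1.00064 * 149.0 = 149.0954 $


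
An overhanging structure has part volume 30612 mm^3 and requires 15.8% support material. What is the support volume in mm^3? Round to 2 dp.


V_support = 30612 * 0.158 = 4836.7 mm^3


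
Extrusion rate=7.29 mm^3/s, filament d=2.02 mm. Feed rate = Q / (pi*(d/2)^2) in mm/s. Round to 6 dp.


A = pi*(2.02/2)^2 = 3.204739
v = 7.29 / 3.204739 = 2.274756 mm/s


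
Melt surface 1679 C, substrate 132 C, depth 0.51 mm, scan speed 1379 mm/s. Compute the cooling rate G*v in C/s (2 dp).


G = (1679-132)/0.51 = 3033.33333333 C/mm
CR = 3033.33333333 * 1379 = 4182966.67 C/s


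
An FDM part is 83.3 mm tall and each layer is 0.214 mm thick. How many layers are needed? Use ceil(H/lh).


Layers = ceil(83.3/0.214) = 390


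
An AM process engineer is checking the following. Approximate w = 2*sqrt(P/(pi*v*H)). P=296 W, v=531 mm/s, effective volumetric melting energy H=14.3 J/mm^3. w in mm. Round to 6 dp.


w = 2*sqrt(296/(pi*531*14.3)) = 0.222785 mm


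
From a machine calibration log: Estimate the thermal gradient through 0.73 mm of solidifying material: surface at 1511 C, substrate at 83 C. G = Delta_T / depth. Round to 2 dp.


G = (1511-83)/0.73 = 1956.16 C/mm


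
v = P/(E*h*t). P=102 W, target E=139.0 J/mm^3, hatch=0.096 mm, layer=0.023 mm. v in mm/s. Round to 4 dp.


v = 102 / (139.0*0.096*0.023) = 332.3428 mm/s


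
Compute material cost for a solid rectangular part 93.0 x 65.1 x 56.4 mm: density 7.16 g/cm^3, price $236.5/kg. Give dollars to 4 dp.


V = 93.0 * 65.1 * 56.4 = 341462.52 mm^3 = 341.46252 cm^3
Mass = 341.46252 * 7.16 / 1000 = 2.44487164 kg
Cost = 2.44487164 * 236.5 = 578.2121 $


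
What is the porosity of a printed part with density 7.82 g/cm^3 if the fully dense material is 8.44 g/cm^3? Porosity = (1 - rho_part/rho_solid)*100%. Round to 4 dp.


Porosity = (1-7.82/8.44)*100 = 7.346 %


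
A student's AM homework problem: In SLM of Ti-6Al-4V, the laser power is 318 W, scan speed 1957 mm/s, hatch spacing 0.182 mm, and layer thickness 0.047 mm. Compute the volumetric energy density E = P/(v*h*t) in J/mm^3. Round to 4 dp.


E = 318 / (1957*0.182*0.047) = 18.9962 J/mm^3


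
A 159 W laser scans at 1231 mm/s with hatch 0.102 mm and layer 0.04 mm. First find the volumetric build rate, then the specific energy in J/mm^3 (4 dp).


Build rate = 1231 * 0.102 * 0.04 = 5.02248 mm^3/s
SE = 159 / 5.02248 = 31.6577 J/mm^3


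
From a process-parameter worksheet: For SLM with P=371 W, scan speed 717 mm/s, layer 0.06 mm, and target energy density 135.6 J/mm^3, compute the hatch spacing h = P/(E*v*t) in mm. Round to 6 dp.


h = 371 / (135.6*717*0.06) = 0.063598 mm


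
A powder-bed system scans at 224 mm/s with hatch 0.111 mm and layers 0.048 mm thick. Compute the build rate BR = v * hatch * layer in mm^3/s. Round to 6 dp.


Rate = 224 * 0.111 * 0.048 = 1.193472 mm^3/s


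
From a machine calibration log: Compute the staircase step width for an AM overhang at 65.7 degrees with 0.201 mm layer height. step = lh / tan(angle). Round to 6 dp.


step = 0.201 / tan(65.7) = 0.090755 mm


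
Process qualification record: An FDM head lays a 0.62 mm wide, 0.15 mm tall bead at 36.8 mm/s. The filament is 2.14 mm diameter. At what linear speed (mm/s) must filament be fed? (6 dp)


Q = 0.62 * 0.15 * 36.8 = 3.4224 mm^3/s
A_fil = pi*(2.14/2)^2 = 3.59680943 mm^2
v_feed = 3.4224 / 3.59680943 = 0.95151 mm/s


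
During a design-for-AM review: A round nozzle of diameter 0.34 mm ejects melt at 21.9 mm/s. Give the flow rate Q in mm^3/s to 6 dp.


A = pi*(0.34/2)^2 = 0.09079203 mm^2
Q = 0.09079203 * 21.9 = 1.988345 mm^3/s


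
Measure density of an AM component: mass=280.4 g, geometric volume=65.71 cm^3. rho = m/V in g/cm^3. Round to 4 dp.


rho = 280.4 / 65.71 = 4.2672 g/cm^3


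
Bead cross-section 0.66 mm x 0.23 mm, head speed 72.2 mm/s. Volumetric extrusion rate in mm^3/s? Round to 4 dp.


Rate = 0.66 * 0.23 * 72.2 = 10.96 mm^3/s


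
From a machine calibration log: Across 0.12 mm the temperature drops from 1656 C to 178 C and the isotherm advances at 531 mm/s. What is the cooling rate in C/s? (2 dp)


G = (1656-178)/0.12 = 12316.66666667 C/mm
CR = 12316.66666667 * 531 = 6540150.0 C/s


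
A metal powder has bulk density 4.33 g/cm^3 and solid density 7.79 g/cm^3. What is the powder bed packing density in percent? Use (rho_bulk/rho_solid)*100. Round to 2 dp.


Packing = (4.33/7.79)*100 = 55.58 %


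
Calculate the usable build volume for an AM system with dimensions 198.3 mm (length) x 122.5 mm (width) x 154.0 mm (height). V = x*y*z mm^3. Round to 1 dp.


V = 198.3 * 122.5 * 154.0 = 3740929.5 mm^3


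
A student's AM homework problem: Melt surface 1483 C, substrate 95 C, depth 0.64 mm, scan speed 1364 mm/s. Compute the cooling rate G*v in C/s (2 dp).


G = (1483-95)/0.64 = 2168.75 C/mm
CR = 2168.75 * 1364 = 2958175.0 C/s


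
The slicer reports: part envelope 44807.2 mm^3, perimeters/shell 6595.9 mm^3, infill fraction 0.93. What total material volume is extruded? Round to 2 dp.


V_infill = (44807.2 - 6595.9) * 0.93 = 35536.51
V_total = 6595.9 + 35536.51 = 42132.41 mm^3


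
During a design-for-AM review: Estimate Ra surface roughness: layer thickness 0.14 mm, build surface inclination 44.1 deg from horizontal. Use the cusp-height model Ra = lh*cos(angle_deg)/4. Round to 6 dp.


Ra = 0.14 * cos(44.1) / 4 = 0.025134 mm


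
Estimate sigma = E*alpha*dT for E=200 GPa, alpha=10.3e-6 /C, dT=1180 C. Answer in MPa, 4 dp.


sigma = 200*1000 * 10.3e-6 * 1180 = 2430.8 MPa


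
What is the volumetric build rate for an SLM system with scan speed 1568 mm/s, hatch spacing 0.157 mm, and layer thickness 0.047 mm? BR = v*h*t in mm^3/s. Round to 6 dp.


Rate = 1568 * 0.157 * 0.047 = 11.570272 mm^3/s


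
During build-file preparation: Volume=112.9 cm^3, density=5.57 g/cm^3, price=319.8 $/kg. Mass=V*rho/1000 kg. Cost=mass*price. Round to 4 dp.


Mass = 112.9*5.57/1000 = 0.628853 kg
Cost = 0.628853 * 319.8 = 201.1072 $


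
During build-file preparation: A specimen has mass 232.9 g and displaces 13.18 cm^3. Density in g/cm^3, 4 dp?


rho = 232.9 / 13.18 = 17.6707 g/cm^3


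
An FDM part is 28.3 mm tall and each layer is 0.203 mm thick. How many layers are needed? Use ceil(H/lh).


Layers = ceil(28.3/0.203) = 140


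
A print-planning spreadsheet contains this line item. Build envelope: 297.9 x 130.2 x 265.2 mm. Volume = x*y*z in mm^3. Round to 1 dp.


V = 297.9 * 130.2 * 265.2 = 10286201.0 mm^3


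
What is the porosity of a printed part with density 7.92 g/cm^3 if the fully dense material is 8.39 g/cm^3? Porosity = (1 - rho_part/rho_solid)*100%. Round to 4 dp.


Porosity = (1-7.92/8.39)*100 = 5.6019 %


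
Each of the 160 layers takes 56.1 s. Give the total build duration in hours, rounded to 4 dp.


t = 160 * 56.1 / 3600 = 2.4933 hrs


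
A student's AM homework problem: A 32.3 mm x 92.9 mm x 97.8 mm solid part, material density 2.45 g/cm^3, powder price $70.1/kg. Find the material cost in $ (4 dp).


V = 32.3 * 92.9 * 97.8 = 293465.526 mm^3 = 293.465526 cm^3
Mass = 293.465526 * 2.45 / 1000 = 0.71899054 kg
Cost = 0.71899054 * 70.1 = 50.4012 $


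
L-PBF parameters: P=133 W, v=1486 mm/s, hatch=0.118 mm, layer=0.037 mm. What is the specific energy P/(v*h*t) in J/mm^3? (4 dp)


Build rate = 1486 * 0.118 * 0.037 = 6.487876 mm^3/s
SE = 133 / 6.487876 = 20.4998 J/mm^3


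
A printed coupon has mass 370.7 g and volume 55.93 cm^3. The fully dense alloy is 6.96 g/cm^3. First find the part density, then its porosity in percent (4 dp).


rho_part = 370.7 / 55.93 = 6.62792777 g/cm^3
Porosity = (1 - 6.62792777/6.96)*100 = 4.7712 %


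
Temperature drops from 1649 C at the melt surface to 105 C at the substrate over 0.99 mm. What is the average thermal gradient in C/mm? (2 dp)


G = (1649-105)/0.99 = 1559.6 C/mm


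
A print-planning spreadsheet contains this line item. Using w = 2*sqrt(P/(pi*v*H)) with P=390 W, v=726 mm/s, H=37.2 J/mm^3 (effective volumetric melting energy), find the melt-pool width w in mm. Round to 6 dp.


w = 2*sqrt(390/(pi*726*37.2)) = 0.135596 mm


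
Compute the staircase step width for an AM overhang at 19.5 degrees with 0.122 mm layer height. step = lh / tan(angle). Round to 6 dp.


step = 0.122 / tan(19.5) = 0.344517 mm


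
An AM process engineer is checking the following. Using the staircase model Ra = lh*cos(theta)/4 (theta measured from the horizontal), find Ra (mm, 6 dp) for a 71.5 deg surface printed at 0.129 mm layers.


Ra = 0.129 * cos(71.5) / 4 = 0.010233 mm
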